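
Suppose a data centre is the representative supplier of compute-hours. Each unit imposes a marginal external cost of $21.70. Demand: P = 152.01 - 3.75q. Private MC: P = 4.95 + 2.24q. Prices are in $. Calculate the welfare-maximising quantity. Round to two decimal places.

q* = 20.93

Social marginal cost = private MC + MEC = 26.65 + 2.24q.
Set SMC = demand: 26.65 + 2.24q = 152.01 - 3.75q → q* = 20.9282.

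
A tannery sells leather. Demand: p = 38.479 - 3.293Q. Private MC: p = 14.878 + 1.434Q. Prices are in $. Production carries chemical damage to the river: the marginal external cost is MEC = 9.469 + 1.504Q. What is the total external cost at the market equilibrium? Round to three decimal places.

Market equilibrium (private): 14.878 + 1.434Q = 38.479 - 3.293Q → Q_m = 4.9928.
Total external cost = ∫₀^{Q_m} (9.469 + 1.504Q) dQ = 9.469×4.9928 + ½×1.504×4.9928² = 66.0227.

$66.023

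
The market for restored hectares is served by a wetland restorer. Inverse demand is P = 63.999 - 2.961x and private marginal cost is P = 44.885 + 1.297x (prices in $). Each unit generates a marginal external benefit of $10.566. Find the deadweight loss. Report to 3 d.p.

Market equilibrium (private): 44.885 + 1.297x = 63.999 - 2.961x → x_m = 4.4890.
Social marginal cost = private MC − MEB = 34.319 + 1.297x.
Set SMC = demand: 34.319 + 1.297x = 63.999 - 2.961x → x* = 6.9704.
Height of the DWL triangle at x_m is demand(x_m) − SMC(x_m) = MEB(x_m) = 10.5660.
DWL = ½ × 2.4814 × 10.5660 = 13.1092.

DWL = $13.109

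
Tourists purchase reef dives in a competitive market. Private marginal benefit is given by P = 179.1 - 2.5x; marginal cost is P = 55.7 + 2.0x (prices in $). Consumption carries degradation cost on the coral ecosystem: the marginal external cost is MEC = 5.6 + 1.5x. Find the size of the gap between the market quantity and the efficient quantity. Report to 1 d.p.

Market equilibrium (private): 55.7 + 2.0x = 179.1 - 2.5x → x_m = 27.4222.
Social marginal benefit = demand − MEC = 173.5 - 4.0x.
Set SMB = MC: 173.5 - 4.0x = 55.7 + 2.0x → x* = 19.6333.
Gap = |27.4222 − 19.6333| = 7.7889.

7.8 units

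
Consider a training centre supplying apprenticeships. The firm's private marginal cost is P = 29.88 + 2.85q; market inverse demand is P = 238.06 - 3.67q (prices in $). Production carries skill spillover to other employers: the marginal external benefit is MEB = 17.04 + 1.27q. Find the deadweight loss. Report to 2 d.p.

Market equilibrium (private): 29.88 + 2.85q = 238.06 - 3.67q → q_m = 31.9294.
Social marginal cost = private MC − MEB = 12.84 + 1.58q.
Set SMC = demand: 12.84 + 1.58q = 238.06 - 3.67q → q* = 42.8990.
Between q* and q_m the wedge demand − SMC runs linearly from 0 to MEB(q_m), so the loss is a triangle.
DWL = ½ × 10.9696 × 57.5904 = 315.8718.

DWL = $315.87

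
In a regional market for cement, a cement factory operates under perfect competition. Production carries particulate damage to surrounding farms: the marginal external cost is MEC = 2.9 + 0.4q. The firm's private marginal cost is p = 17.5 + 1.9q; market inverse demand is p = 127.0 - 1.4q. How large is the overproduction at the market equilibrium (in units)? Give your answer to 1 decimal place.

4.4 units

Market equilibrium (private): 17.5 + 1.9q = 127.0 - 1.4q → q_m = 33.1818.
Social marginal cost = private MC + MEC = 20.4 + 2.3q.
Set SMC = demand: 20.4 + 2.3q = 127.0 - 1.4q → q* = 28.8108.
Gap = |33.1818 − 28.8108| = 4.3710.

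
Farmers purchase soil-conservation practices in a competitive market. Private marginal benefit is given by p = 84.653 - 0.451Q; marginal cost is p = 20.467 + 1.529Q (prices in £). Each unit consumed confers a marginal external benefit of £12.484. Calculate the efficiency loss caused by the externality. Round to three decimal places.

DWL = £39.356

Market equilibrium (private): 20.467 + 1.529Q = 84.653 - 0.451Q → Q_m = 32.4172.
Social marginal benefit = demand + MEB = 97.137 - 0.451Q.
Set SMB = MC: 97.137 - 0.451Q = 20.467 + 1.529Q → Q* = 38.7222.
The loss is the area between SMB and MC from Q* to Q_m; with linear curves that's a triangle of height MEB(Q_m).
DWL = ½ × 6.3050 × 12.4840 = 39.3558.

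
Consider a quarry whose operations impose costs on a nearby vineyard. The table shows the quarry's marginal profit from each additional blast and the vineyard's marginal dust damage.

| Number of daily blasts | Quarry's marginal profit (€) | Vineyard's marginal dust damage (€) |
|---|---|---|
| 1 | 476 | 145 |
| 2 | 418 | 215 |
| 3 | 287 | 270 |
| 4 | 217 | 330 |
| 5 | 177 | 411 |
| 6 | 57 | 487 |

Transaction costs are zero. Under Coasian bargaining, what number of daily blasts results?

3

Bargaining reaches the level where marginal profit last exceeds marginal dust damage.
That holds through level 3 (287 ≥ 270) but not at 4 (217 < 330).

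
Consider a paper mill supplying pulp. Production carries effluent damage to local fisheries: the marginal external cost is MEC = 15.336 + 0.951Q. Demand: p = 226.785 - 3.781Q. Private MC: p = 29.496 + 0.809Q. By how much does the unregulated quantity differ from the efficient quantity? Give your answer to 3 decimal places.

10.145 units

Market equilibrium (private): 29.496 + 0.809Q = 226.785 - 3.781Q → Q_m = 42.9824.
Social marginal cost = private MC + MEC = 44.832 + 1.760Q.
Set SMC = demand: 44.832 + 1.760Q = 226.785 - 3.781Q → Q* = 32.8376.
Gap = |42.9824 − 32.8376| = 10.1448.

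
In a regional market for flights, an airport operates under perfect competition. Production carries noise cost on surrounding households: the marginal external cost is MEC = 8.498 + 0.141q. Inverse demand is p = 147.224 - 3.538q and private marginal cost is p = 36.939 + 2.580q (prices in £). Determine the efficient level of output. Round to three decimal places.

q* = 16.263

Social marginal cost = private MC + MEC = 45.437 + 2.721q.
Set SMC = demand: 45.437 + 2.721q = 147.224 - 3.538q → q* = 16.2625.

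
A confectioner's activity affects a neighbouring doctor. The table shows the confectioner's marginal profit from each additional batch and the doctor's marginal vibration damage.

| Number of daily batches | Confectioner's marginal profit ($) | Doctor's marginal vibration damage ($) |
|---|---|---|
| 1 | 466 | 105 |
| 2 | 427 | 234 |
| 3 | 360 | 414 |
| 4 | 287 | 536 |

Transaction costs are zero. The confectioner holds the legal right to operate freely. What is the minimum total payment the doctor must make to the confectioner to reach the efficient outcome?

$647

Left alone the confectioner would choose level 4 (marginal profit stays positive).
Efficient level: k* = 2 (marginal profit ≥ marginal vibration damage through 2).
The doctor must at least cover the confectioner's forgone profit from cutting 4→2: 360 + 287 = 647.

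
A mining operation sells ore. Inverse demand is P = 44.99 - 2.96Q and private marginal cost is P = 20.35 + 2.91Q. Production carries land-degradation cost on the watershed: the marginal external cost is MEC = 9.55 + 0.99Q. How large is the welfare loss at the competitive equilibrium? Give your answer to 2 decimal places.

DWL = 13.69

Market equilibrium (private): 20.35 + 2.91Q = 44.99 - 2.96Q → Q_m = 4.1976.
Social marginal cost = private MC + MEC = 29.90 + 3.90Q.
Set SMC = demand: 29.90 + 3.90Q = 44.99 - 2.96Q → Q* = 2.1997.
The welfare-loss triangle has base |Q_m − Q*| and height MEC(Q_m) (the vertical gap between SMC and demand is zero at Q* and MEC at Q_m).
DWL = ½ × 1.9979 × 13.7056 = 13.6912.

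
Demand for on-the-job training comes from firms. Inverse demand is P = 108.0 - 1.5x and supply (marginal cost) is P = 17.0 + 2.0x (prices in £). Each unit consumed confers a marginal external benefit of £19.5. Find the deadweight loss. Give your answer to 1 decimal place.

DWL = £54.3

Market equilibrium (private): 17.0 + 2.0x = 108.0 - 1.5x → x_m = 26.0000.
Social marginal benefit = demand + MEB = 127.5 - 1.5x.
Set SMB = MC: 127.5 - 1.5x = 17.0 + 2.0x → x* = 31.5714.
Height of the DWL triangle at x_m is SMB(x_m) − MC(x_m) = MEB(x_m) = 19.5000.
DWL = ½ × 5.5714 × 19.5000 = 54.3212.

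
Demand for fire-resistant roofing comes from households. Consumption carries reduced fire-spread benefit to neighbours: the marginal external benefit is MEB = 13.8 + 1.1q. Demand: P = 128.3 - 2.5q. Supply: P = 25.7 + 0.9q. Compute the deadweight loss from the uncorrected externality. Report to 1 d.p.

Market equilibrium (private): 25.7 + 0.9q = 128.3 - 2.5q → q_m = 30.1765.
Social marginal benefit = demand + MEB = 142.1 - 1.4q.
Set SMB = MC: 142.1 - 1.4q = 25.7 + 0.9q → q* = 50.6087.
Height of the DWL triangle at q_m is SMB(q_m) − MC(q_m) = MEB(q_m) = 46.9941.
DWL = ½ × 20.4322 × 46.9941 = 480.0964.

DWL = 480.1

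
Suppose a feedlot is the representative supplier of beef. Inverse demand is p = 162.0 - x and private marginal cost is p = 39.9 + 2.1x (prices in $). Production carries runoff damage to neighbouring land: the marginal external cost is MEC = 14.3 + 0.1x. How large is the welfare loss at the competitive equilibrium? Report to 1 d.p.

DWL = $52.0

Market equilibrium (private): 39.9 + 2.1x = 162.0 - x → x_m = 39.3871.
Social marginal cost = private MC + MEC = 54.2 + 2.2x.
Set SMC = demand: 54.2 + 2.2x = 162.0 - x → x* = 33.6875.
The welfare-loss triangle has base |x_m − x*| and height MEC(x_m) (the vertical gap between SMC and demand is zero at x* and MEC at x_m).
DWL = ½ × 5.6996 × 18.2387 = 51.9766.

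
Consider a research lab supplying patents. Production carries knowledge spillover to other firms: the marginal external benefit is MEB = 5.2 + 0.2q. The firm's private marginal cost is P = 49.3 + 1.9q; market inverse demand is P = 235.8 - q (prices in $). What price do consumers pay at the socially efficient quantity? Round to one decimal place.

Social marginal cost = private MC − MEB = 44.1 + 1.7q.
Set SMC = demand: 44.1 + 1.7q = 235.8 - q → q* = 71.0000.
Consumer price on the demand curve at q*: 235.8 − 1.0×71.0000 = 164.8000.

P = $164.8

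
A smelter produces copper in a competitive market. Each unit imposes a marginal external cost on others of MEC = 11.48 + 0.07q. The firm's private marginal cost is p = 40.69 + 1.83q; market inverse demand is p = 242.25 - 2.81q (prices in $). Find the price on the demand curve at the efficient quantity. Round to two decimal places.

Social marginal cost = private MC + MEC = 52.17 + 1.90q.
Set SMC = demand: 52.17 + 1.90q = 242.25 - 2.81q → q* = 40.3567.
Consumer price on the demand curve at q*: 242.25 − 2.81×40.3567 = 128.8477.

P = $128.85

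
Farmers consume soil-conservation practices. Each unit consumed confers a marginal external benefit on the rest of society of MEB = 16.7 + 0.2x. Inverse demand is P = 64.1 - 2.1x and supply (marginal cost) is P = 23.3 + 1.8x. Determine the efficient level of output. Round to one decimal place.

x* = 15.5

Social marginal benefit = demand + MEB = 80.8 - 1.9x.
Set SMB = MC: 80.8 - 1.9x = 23.3 + 1.8x → x* = 15.5405.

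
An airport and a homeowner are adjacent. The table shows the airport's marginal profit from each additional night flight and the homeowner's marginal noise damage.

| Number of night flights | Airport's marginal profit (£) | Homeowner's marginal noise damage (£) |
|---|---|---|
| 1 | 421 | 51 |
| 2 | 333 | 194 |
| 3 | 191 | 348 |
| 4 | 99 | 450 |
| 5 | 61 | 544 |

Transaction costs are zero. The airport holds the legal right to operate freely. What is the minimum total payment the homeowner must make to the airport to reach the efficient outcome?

Left alone the airport would choose level 5 (marginal profit stays positive).
Efficient level: k* = 2 (marginal profit ≥ marginal noise damage through 2).
The homeowner must at least cover the airport's forgone profit from cutting 5→2: 191 + 99 + 61 = 351.

£351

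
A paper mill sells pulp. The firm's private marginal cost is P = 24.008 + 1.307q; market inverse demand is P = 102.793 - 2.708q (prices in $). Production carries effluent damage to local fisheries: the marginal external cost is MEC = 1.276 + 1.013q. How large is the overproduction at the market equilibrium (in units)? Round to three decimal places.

4.207 units

Market equilibrium (private): 24.008 + 1.307q = 102.793 - 2.708q → q_m = 19.6227.
Social marginal cost = private MC + MEC = 25.284 + 2.320q.
Set SMC = demand: 25.284 + 2.320q = 102.793 - 2.708q → q* = 15.4155.
Gap = |19.6227 − 15.4155| = 4.2072.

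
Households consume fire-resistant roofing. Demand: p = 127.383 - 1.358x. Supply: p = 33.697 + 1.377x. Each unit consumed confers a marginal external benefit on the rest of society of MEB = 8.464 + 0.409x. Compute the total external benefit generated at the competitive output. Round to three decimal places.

529.884

Market equilibrium (private): 33.697 + 1.377x = 127.383 - 1.358x → x_m = 34.2545.
Total external benefit = ∫₀^{x_m} (8.464 + 0.409x) dx = 8.464×34.2545 + ½×0.409×34.2545² = 529.8844.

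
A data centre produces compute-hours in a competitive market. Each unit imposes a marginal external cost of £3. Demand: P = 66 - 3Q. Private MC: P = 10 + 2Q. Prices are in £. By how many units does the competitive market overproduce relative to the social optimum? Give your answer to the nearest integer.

Market equilibrium (private): 10 + 2Q = 66 - 3Q → Q_m = 11.2000.
Social marginal cost = private MC + MEC = 13 + 2Q.
Set SMC = demand: 13 + 2Q = 66 - 3Q → Q* = 10.6000.
Gap = |11.2000 − 10.6000| = 0.6000.

1 units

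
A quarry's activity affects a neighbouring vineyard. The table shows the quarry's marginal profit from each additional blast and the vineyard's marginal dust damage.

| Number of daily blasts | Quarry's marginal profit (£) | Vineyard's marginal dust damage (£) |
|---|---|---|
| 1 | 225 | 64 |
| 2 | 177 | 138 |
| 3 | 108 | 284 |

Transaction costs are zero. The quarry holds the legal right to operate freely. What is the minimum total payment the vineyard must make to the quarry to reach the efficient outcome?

Left alone the quarry would choose level 3 (marginal profit stays positive).
Efficient level: k* = 2 (marginal profit ≥ marginal dust damage through 2).
The vineyard must at least cover the quarry's forgone profit from cutting 3→2: 108 = 108.

£108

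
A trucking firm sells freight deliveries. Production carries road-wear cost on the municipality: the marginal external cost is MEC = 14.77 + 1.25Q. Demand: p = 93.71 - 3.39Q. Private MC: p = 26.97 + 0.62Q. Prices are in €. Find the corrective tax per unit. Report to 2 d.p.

tax = €27.12 per unit

Social marginal cost = private MC + MEC = 41.74 + 1.87Q.
Set SMC = demand: 41.74 + 1.87Q = 93.71 - 3.39Q → Q* = 9.8802.
The Pigouvian tax equals MEC at Q*: 14.77 + 1.25×9.8802 = 27.1203.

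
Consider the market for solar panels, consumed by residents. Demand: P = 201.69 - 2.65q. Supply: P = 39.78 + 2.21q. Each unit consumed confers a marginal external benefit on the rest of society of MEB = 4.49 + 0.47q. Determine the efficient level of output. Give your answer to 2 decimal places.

q* = 37.90

Social marginal benefit = demand + MEB = 206.18 - 2.18q.
Set SMB = MC: 206.18 - 2.18q = 39.78 + 2.21q → q* = 37.9043.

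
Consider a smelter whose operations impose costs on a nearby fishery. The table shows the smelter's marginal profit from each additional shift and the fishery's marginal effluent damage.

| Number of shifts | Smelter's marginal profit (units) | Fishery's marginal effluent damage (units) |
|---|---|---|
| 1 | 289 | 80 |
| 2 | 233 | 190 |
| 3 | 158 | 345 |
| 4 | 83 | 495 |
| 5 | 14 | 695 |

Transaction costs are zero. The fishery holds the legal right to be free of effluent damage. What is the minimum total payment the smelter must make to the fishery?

270

Efficient level: marginal profit ≥ marginal effluent damage through level 2, so k* = 2.
With the fishery holding the right, the smelter must at least compensate total damage at k*: 80 + 190 = 270.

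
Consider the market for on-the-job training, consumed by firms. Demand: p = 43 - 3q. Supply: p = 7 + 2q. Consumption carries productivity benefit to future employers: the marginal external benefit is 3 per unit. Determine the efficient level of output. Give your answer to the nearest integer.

q* = 8

Social marginal benefit = demand + MEB = 46 - 3q.
Set SMB = MC: 46 - 3q = 7 + 2q → q* = 7.8000.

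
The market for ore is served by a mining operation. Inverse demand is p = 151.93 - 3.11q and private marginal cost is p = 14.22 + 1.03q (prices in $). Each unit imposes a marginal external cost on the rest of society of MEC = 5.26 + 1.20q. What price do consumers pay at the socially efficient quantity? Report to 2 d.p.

P = $74.79

Social marginal cost = private MC + MEC = 19.48 + 2.23q.
Set SMC = demand: 19.48 + 2.23q = 151.93 - 3.11q → q* = 24.8034.
Consumer price on the demand curve at q*: 151.93 − 3.11×24.8034 = 74.7914.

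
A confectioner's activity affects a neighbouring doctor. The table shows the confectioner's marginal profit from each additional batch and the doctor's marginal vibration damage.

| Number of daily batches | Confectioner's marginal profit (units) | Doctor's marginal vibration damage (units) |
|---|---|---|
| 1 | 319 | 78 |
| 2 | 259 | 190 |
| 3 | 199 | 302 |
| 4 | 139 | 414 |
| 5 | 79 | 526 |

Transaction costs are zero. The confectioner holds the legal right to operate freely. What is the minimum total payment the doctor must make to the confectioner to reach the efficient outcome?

417

Left alone the confectioner would choose level 5 (marginal profit stays positive).
Efficient level: k* = 2 (marginal profit ≥ marginal vibration damage through 2).
The doctor must at least cover the confectioner's forgone profit from cutting 5→2: 199 + 139 + 79 = 417.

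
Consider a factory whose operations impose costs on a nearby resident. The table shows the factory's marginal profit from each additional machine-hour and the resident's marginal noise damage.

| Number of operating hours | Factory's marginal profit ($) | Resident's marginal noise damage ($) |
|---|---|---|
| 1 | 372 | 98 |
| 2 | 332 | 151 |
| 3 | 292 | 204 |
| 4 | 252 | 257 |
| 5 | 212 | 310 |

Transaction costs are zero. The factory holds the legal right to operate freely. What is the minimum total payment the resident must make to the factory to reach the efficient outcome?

$464

Left alone the factory would choose level 5 (marginal profit stays positive).
Efficient level: k* = 3 (marginal profit ≥ marginal noise damage through 3).
The resident must at least cover the factory's forgone profit from cutting 5→3: 252 + 212 = 464.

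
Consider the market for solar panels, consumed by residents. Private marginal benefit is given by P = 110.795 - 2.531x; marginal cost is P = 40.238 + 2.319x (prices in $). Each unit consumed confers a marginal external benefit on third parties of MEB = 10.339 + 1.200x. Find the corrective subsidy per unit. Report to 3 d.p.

subsidy = $36.935 per unit

Social marginal benefit = demand + MEB = 121.134 - 1.331x.
Set SMB = MC: 121.134 - 1.331x = 40.238 + 2.319x → x* = 22.1633.
The Pigouvian subsidy equals MEB at x*: 10.339 + 1.200×22.1633 = 36.9350.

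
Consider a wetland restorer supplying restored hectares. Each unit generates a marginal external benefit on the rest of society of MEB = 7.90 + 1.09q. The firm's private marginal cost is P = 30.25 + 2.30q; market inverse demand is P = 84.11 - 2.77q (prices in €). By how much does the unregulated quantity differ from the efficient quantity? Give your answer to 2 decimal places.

4.89 units

Market equilibrium (private): 30.25 + 2.30q = 84.11 - 2.77q → q_m = 10.6233.
Social marginal cost = private MC − MEB = 22.35 + 1.21q.
Set SMC = demand: 22.35 + 1.21q = 84.11 - 2.77q → q* = 15.5176.
Gap = |10.6233 − 15.5176| = 4.8943.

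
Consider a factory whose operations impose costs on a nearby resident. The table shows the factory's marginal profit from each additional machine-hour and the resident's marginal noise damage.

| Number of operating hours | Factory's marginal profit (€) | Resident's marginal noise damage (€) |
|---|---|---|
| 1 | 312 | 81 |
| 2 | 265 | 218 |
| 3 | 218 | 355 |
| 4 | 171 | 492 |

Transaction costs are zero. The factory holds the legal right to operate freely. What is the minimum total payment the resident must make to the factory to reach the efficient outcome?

Left alone the factory would choose level 4 (marginal profit stays positive).
Efficient level: k* = 2 (marginal profit ≥ marginal noise damage through 2).
The resident must at least cover the factory's forgone profit from cutting 4→2: 218 + 171 = 389.

€389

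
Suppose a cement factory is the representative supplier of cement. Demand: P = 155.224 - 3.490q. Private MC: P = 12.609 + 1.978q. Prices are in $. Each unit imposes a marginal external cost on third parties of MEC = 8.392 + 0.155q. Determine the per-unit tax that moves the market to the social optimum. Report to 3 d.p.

tax = $12.092 per unit

Social marginal cost = private MC + MEC = 21.001 + 2.133q.
Set SMC = demand: 21.001 + 2.133q = 155.224 - 3.490q → q* = 23.8704.
The Pigouvian tax equals MEC at q*: 8.392 + 0.155×23.8704 = 12.0919.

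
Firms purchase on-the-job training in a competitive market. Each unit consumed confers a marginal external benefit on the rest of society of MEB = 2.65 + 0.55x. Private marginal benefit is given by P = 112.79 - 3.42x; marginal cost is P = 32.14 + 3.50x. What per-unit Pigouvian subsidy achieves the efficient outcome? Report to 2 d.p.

Social marginal benefit = demand + MEB = 115.44 - 2.87x.
Set SMB = MC: 115.44 - 2.87x = 32.14 + 3.50x → x* = 13.0769.
The Pigouvian subsidy equals MEB at x*: 2.65 + 0.55×13.0769 = 9.8423.

subsidy = 9.84 per unit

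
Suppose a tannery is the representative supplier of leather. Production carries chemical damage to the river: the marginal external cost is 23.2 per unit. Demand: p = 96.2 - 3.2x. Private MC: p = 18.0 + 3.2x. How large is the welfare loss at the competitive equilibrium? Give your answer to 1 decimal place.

DWL = 42.1

Market equilibrium (private): 18.0 + 3.2x = 96.2 - 3.2x → x_m = 12.2188.
Social marginal cost = private MC + MEC = 41.2 + 3.2x.
Set SMC = demand: 41.2 + 3.2x = 96.2 - 3.2x → x* = 8.5938.
Height of the DWL triangle at x_m is SMC(x_m) − demand(x_m) = MEC(x_m) = 23.2000.
DWL = ½ × 3.6250 × 23.2000 = 42.0500.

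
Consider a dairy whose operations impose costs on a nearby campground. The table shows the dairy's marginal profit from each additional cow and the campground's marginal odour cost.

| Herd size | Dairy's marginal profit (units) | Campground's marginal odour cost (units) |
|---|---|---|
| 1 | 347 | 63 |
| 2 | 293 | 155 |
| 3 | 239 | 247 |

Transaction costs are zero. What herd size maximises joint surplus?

2

Bargaining reaches the level where marginal profit last exceeds marginal odour cost.
That holds through level 2 (293 ≥ 155) but not at 3 (239 < 247).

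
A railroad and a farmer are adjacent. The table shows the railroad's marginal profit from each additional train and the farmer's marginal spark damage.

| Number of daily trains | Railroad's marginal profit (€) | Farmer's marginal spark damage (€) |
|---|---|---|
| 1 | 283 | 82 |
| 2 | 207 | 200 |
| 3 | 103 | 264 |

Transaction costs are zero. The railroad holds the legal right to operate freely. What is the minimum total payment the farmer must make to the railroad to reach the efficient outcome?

Left alone the railroad would choose level 3 (marginal profit stays positive).
Efficient level: k* = 2 (marginal profit ≥ marginal spark damage through 2).
The farmer must at least cover the railroad's forgone profit from cutting 3→2: 103 = 103.

€103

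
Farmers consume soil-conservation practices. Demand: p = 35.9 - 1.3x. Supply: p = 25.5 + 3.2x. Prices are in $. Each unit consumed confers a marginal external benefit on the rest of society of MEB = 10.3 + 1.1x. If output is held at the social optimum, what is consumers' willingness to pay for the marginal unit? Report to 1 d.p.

Social marginal benefit = demand + MEB = 46.2 - 0.2x.
Set SMB = MC: 46.2 - 0.2x = 25.5 + 3.2x → x* = 6.0882.
Consumer price on the demand curve at x*: 35.9 − 1.3×6.0882 = 27.9853.

P = $28.0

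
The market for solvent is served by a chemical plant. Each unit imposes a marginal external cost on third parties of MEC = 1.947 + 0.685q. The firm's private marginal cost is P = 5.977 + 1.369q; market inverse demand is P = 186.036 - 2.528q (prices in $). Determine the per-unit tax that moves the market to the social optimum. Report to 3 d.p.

tax = $28.574 per unit

Social marginal cost = private MC + MEC = 7.924 + 2.054q.
Set SMC = demand: 7.924 + 2.054q = 186.036 - 2.528q → q* = 38.8721.
The Pigouvian tax equals MEC at q*: 1.947 + 0.685×38.8721 = 28.5744.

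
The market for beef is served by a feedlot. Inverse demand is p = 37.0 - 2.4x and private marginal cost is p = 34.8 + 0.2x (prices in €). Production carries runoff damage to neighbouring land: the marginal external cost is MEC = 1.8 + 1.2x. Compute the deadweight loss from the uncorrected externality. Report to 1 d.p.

DWL = €1.0

Market equilibrium (private): 34.8 + 0.2x = 37.0 - 2.4x → x_m = 0.8462.
Social marginal cost = private MC + MEC = 36.6 + 1.4x.
Set SMC = demand: 36.6 + 1.4x = 37.0 - 2.4x → x* = 0.1053.
The welfare-loss triangle has base |x_m − x*| and height MEC(x_m) (the vertical gap between SMC and demand is zero at x* and MEC at x_m).
DWL = ½ × 0.7409 × 2.8154 = 1.0430.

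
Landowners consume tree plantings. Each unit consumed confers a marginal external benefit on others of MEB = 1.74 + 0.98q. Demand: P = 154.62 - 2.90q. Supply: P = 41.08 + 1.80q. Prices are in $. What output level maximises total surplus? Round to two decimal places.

Social marginal benefit = demand + MEB = 156.36 - 1.92q.
Set SMB = MC: 156.36 - 1.92q = 41.08 + 1.80q → q* = 30.9892.

q* = 30.99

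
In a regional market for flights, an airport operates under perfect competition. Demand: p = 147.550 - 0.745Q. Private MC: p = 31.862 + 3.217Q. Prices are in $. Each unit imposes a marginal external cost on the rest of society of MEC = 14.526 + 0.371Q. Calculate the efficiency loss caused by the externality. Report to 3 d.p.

DWL = $74.207

Market equilibrium (private): 31.862 + 3.217Q = 147.550 - 0.745Q → Q_m = 29.1994.
Social marginal cost = private MC + MEC = 46.388 + 3.588Q.
Set SMC = demand: 46.388 + 3.588Q = 147.550 - 0.745Q → Q* = 23.3469.
The welfare-loss triangle has base |Q_m − Q*| and height MEC(Q_m) (the vertical gap between SMC and demand is zero at Q* and MEC at Q_m).
DWL = ½ × 5.8525 × 25.3590 = 74.2068.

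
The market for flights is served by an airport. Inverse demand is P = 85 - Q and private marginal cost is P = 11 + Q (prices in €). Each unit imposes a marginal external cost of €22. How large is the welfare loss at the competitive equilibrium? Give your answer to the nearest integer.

DWL = €121

Market equilibrium (private): 11 + Q = 85 - Q → Q_m = 37.0000.
Social marginal cost = private MC + MEC = 33 + Q.
Set SMC = demand: 33 + Q = 85 - Q → Q* = 26.0000.
The welfare-loss triangle has base |Q_m − Q*| and height MEC(Q_m) (the vertical gap between SMC and demand is zero at Q* and MEC at Q_m).
DWL = ½ × 11.0000 × 22.0000 = 121.0000.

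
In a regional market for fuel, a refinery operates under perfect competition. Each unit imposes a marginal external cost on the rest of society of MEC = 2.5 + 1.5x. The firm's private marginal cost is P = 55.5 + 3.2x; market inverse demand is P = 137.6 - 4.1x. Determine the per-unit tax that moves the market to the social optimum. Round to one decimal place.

tax = 16.1 per unit

Social marginal cost = private MC + MEC = 58.0 + 4.7x.
Set SMC = demand: 58.0 + 4.7x = 137.6 - 4.1x → x* = 9.0455.
The Pigouvian tax equals MEC at x*: 2.5 + 1.5×9.0455 = 16.0683.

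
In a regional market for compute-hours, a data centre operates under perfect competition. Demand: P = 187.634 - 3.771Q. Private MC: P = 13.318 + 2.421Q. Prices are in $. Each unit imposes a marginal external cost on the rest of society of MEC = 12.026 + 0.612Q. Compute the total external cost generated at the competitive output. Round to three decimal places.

Market equilibrium (private): 13.318 + 2.421Q = 187.634 - 3.771Q → Q_m = 28.1518.
Total external cost = ∫₀^{Q_m} (12.026 + 0.612Q) dQ = 12.026×28.1518 + ½×0.612×28.1518² = 581.0658.

$581.066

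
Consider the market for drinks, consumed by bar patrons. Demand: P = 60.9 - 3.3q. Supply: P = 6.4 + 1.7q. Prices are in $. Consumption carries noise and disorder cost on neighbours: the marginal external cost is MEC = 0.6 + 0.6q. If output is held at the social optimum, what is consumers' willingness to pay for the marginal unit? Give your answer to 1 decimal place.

Social marginal benefit = demand − MEC = 60.3 - 3.9q.
Set SMB = MC: 60.3 - 3.9q = 6.4 + 1.7q → q* = 9.6250.
Consumer price on the demand curve at q*: 60.9 − 3.3×9.6250 = 29.1375.

P = $29.1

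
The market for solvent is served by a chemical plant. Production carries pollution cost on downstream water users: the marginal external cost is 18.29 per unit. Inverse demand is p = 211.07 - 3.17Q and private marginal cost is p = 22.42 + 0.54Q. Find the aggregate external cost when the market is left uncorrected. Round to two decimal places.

930.03

Market equilibrium (private): 22.42 + 0.54Q = 211.07 - 3.17Q → Q_m = 50.8491.
Total external cost = MEC × Q_m = 18.29 × 50.8491 = 930.0300.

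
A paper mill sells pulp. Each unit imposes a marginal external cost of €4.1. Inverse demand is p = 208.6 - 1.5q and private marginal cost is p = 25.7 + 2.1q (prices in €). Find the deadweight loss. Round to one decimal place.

Market equilibrium (private): 25.7 + 2.1q = 208.6 - 1.5q → q_m = 50.8056.
Social marginal cost = private MC + MEC = 29.8 + 2.1q.
Set SMC = demand: 29.8 + 2.1q = 208.6 - 1.5q → q* = 49.6667.
Height of the DWL triangle at q_m is SMC(q_m) − demand(q_m) = MEC(q_m) = 4.1000.
DWL = ½ × 1.1389 × 4.1000 = 2.3347.

DWL = €2.3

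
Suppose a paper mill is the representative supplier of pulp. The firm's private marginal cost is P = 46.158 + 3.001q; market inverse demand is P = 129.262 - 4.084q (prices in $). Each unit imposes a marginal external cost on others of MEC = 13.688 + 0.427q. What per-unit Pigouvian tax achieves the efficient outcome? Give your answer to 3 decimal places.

Social marginal cost = private MC + MEC = 59.846 + 3.428q.
Set SMC = demand: 59.846 + 3.428q = 129.262 - 4.084q → q* = 9.2407.
The Pigouvian tax equals MEC at q*: 13.688 + 0.427×9.2407 = 17.6338.

tax = $17.634 per unit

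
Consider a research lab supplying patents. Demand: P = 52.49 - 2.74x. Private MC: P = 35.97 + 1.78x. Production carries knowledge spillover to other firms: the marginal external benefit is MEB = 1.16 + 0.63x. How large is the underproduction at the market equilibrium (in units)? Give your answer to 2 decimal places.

0.89 units

Market equilibrium (private): 35.97 + 1.78x = 52.49 - 2.74x → x_m = 3.6549.
Social marginal cost = private MC − MEB = 34.81 + 1.15x.
Set SMC = demand: 34.81 + 1.15x = 52.49 - 2.74x → x* = 4.5450.
Gap = |3.6549 − 4.5450| = 0.8901.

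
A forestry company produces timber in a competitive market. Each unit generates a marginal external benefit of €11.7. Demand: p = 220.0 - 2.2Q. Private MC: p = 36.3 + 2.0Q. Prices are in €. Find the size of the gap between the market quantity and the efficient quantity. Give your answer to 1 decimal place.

2.8 units

Market equilibrium (private): 36.3 + 2.0Q = 220.0 - 2.2Q → Q_m = 43.7381.
Social marginal cost = private MC − MEB = 24.6 + 2.0Q.
Set SMC = demand: 24.6 + 2.0Q = 220.0 - 2.2Q → Q* = 46.5238.
Gap = |43.7381 − 46.5238| = 2.7857.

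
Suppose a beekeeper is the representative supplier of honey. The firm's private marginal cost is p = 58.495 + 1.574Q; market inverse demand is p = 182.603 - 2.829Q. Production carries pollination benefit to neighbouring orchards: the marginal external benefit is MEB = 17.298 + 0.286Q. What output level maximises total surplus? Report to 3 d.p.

Social marginal cost = private MC − MEB = 41.197 + 1.288Q.
Set SMC = demand: 41.197 + 1.288Q = 182.603 - 2.829Q → Q* = 34.3469.

Q* = 34.347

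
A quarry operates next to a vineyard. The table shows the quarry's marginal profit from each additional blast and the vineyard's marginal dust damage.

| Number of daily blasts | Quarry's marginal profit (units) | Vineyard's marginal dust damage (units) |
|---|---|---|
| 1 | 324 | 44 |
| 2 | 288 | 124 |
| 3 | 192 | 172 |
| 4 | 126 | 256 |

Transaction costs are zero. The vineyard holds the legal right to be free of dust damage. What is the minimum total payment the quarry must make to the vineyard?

340

Efficient level: marginal profit ≥ marginal dust damage through level 3, so k* = 3.
With the vineyard holding the right, the quarry must at least compensate total damage at k*: 44 + 124 + 172 = 340.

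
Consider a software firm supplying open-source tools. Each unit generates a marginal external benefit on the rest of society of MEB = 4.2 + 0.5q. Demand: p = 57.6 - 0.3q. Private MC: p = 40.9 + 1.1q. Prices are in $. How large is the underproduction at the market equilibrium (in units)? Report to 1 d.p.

Market equilibrium (private): 40.9 + 1.1q = 57.6 - 0.3q → q_m = 11.9286.
Social marginal cost = private MC − MEB = 36.7 + 0.6q.
Set SMC = demand: 36.7 + 0.6q = 57.6 - 0.3q → q* = 23.2222.
Gap = |11.9286 − 23.2222| = 11.2936.

11.3 units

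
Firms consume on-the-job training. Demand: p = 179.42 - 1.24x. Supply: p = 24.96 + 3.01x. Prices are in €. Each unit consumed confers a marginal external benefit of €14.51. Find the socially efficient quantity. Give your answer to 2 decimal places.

x* = 39.76

Social marginal benefit = demand + MEB = 193.93 - 1.24x.
Set SMB = MC: 193.93 - 1.24x = 24.96 + 3.01x → x* = 39.7576.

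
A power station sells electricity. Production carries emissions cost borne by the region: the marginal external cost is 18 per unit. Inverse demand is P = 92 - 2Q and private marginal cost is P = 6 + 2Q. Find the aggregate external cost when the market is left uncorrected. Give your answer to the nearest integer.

Market equilibrium (private): 6 + 2Q = 92 - 2Q → Q_m = 21.5000.
Total external cost = MEC × Q_m = 18 × 21.5000 = 387.0000.

387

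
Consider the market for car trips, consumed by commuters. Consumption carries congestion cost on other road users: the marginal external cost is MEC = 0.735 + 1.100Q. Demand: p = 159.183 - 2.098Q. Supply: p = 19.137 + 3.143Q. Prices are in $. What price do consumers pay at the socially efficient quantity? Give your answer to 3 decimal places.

P = $113.090

Social marginal benefit = demand − MEC = 158.448 - 3.198Q.
Set SMB = MC: 158.448 - 3.198Q = 19.137 + 3.143Q → Q* = 21.9699.
Consumer price on the demand curve at Q*: 159.183 − 2.098×21.9699 = 113.0901.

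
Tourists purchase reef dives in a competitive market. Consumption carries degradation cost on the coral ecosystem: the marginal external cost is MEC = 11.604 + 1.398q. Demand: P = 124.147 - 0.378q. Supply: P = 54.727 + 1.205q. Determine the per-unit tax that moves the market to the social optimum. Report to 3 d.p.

tax = 38.718 per unit

Social marginal benefit = demand − MEC = 112.543 - 1.776q.
Set SMB = MC: 112.543 - 1.776q = 54.727 + 1.205q → q* = 19.3948.
The Pigouvian tax equals MEC at q*: 11.604 + 1.398×19.3948 = 38.7179.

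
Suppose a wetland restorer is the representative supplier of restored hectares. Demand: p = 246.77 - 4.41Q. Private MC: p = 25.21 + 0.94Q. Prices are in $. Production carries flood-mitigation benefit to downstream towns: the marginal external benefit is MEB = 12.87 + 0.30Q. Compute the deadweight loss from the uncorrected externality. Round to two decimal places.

Market equilibrium (private): 25.21 + 0.94Q = 246.77 - 4.41Q → Q_m = 41.4131.
Social marginal cost = private MC − MEB = 12.34 + 0.64Q.
Set SMC = demand: 12.34 + 0.64Q = 246.77 - 4.41Q → Q* = 46.4218.
Height of the DWL triangle at Q_m is demand(Q_m) − SMC(Q_m) = MEB(Q_m) = 25.2939.
DWL = ½ × 5.0087 × 25.2939 = 63.3448.

DWL = $63.34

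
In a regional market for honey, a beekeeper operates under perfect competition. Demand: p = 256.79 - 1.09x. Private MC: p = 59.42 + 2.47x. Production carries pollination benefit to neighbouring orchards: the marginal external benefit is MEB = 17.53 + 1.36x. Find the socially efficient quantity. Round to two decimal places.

x* = 97.68

Social marginal cost = private MC − MEB = 41.89 + 1.11x.
Set SMC = demand: 41.89 + 1.11x = 256.79 - 1.09x → x* = 97.6818.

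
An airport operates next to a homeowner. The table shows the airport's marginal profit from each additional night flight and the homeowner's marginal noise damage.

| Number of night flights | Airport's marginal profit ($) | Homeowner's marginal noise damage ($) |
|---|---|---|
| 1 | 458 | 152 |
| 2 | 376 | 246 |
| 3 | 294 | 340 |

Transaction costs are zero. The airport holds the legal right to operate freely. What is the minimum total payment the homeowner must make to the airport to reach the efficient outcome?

$294

Left alone the airport would choose level 3 (marginal profit stays positive).
Efficient level: k* = 2 (marginal profit ≥ marginal noise damage through 2).
The homeowner must at least cover the airport's forgone profit from cutting 3→2: 294 = 294.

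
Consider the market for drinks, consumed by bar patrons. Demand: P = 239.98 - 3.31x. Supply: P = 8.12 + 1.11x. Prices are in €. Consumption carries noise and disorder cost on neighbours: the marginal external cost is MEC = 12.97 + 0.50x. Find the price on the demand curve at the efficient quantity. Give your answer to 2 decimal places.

P = €92.72

Social marginal benefit = demand − MEC = 227.01 - 3.81x.
Set SMB = MC: 227.01 - 3.81x = 8.12 + 1.11x → x* = 44.4898.
Consumer price on the demand curve at x*: 239.98 − 3.31×44.4898 = 92.7188.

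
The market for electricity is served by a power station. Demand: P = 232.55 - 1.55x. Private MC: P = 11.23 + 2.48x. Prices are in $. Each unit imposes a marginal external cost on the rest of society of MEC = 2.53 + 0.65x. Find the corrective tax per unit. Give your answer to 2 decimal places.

tax = $32.92 per unit

Social marginal cost = private MC + MEC = 13.76 + 3.13x.
Set SMC = demand: 13.76 + 3.13x = 232.55 - 1.55x → x* = 46.7500.
The Pigouvian tax equals MEC at x*: 2.53 + 0.65×46.7500 = 32.9175.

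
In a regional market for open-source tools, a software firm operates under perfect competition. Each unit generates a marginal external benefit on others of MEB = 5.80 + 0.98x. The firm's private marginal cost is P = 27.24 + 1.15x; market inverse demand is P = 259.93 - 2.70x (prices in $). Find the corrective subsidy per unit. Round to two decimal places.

subsidy = $87.24 per unit

Social marginal cost = private MC − MEB = 21.44 + 0.17x.
Set SMC = demand: 21.44 + 0.17x = 259.93 - 2.70x → x* = 83.0976.
The Pigouvian subsidy equals MEB at x*: 5.80 + 0.98×83.0976 = 87.2356.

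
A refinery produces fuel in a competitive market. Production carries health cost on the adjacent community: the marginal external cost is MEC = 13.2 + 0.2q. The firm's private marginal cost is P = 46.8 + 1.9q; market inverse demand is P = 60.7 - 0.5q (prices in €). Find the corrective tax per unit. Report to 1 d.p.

tax = €13.3 per unit

Social marginal cost = private MC + MEC = 60.0 + 2.1q.
Set SMC = demand: 60.0 + 2.1q = 60.7 - 0.5q → q* = 0.2692.
The Pigouvian tax equals MEC at q*: 13.2 + 0.2×0.2692 = 13.2538.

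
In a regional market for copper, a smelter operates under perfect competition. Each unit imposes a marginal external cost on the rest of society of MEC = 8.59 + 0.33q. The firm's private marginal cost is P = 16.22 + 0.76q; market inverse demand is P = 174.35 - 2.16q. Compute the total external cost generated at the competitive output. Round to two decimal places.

949.07

Market equilibrium (private): 16.22 + 0.76q = 174.35 - 2.16q → q_m = 54.1541.
Total external cost = ∫₀^{q_m} (8.59 + 0.33q) dq = 8.59×54.1541 + ½×0.33×54.1541² = 949.0737.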